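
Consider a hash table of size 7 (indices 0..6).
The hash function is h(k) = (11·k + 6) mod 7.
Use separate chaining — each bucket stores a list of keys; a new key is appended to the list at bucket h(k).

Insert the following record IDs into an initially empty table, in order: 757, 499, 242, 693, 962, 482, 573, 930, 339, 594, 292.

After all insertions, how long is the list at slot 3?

757 → bucket 3
499 → bucket 0
242 → bucket 1
693 → bucket 6
962 → bucket 4
482 → bucket 2
573 → bucket 2 (collision)
930 → bucket 2 (collision)
339 → bucket 4 (collision)
594 → bucket 2 (collision)
292 → bucket 5
Final buckets:
0: 499
1: 242
2: 482 -> 573 -> 930 -> 594
3: 757
4: 962 -> 339
5: 292
6: 693

1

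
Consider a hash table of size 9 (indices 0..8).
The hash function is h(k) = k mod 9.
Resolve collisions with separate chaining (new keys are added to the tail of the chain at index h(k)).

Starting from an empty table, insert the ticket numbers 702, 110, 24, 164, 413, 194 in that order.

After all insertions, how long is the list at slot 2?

702 → bucket 0
110 → bucket 2
24 → bucket 6
164 → bucket 2 (collision)
413 → bucket 8
194 → bucket 5
Final buckets:
0: 702
1: ∅
2: 110 -> 164
3: ∅
4: ∅
5: 194
6: 24
7: ∅
8: 413

2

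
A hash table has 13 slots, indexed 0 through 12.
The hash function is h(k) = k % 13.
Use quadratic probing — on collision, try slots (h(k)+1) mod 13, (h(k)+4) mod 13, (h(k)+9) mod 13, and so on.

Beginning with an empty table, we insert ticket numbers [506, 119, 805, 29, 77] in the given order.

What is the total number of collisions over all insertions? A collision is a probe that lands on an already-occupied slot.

4

506 hashes to 12; slot 12 is free → place at 12.
119 hashes to 2; slot 2 is free → place at 2.
805 hashes to 12; 12 taken → place at 0.
29 hashes to 3; slot 3 is free → place at 3.
77 hashes to 12; 12,0,3 taken → place at 8.
Table: [805, ., 119, 29, ., ., ., ., 77, ., ., ., 506]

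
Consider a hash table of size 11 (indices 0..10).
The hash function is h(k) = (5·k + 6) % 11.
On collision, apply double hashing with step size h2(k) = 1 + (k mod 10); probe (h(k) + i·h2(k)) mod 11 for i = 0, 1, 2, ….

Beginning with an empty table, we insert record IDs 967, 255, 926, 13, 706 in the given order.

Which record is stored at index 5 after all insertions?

967: h=1 -> slot 1
255: h=5 -> slot 5
926: h=5, h2=7, probe 5,1,8 -> slot 8
13: h=5, h2=4, probe 5,9 -> slot 9
706: h=5, h2=7, probe 5,1,8,4 -> slot 4
Table: [-, 967, -, -, 706, 255, -, -, 926, 13, -]

255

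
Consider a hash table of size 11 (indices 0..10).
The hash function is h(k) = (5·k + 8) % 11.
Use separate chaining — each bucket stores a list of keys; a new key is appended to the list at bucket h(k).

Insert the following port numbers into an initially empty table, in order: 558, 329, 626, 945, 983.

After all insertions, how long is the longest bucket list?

Insert 558: h=4, bucket 4 empty → new chain.
Insert 329: h=3, bucket 3 empty → new chain.
Insert 626: h=3, bucket 3 nonempty → append to chain.
Insert 945: h=3, bucket 3 nonempty → append to chain.
Insert 983: h=6, bucket 6 empty → new chain.
Final buckets:
0: -
1: -
2: -
3: 329 -> 626 -> 945
4: 558
5: -
6: 983
7: -
8: -
9: -
10: -

3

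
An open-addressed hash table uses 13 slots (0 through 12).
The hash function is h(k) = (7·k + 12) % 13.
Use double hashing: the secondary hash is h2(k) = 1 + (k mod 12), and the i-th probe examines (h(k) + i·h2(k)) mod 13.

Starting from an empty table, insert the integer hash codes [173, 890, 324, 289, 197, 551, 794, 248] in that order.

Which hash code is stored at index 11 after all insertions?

248

Insert 173: h=1, slot 1 empty → index 1.
Insert 890: h=2, slot 2 empty → index 2.
Insert 324: h=5, slot 5 empty → index 5.
Insert 289: h=7, slot 7 empty → index 7.
Insert 197: h=0, slot 0 empty → index 0.
Insert 551: h=8, slot 8 empty → index 8.
Insert 794: h=6, slot 6 empty → index 6.
Insert 248: h=6, h2=9, slots 6,2 occupied → index 11.
Table: [197, 173, 890, ∅, ∅, 324, 794, 289, 551, ∅, ∅, 248, ∅]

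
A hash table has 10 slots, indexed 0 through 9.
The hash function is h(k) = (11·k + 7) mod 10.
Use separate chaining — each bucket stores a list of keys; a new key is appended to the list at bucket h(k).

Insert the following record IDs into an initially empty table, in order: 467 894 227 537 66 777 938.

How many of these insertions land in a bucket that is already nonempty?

467 → bucket 4
894 → bucket 1
227 → bucket 4 (collision)
537 → bucket 4 (collision)
66 → bucket 3
777 → bucket 4 (collision)
938 → bucket 5
Final buckets:
0: _
1: 894
2: _
3: 66
4: 467 -> 227 -> 537 -> 777
5: 938
6: _
7: _
8: _
9: _

3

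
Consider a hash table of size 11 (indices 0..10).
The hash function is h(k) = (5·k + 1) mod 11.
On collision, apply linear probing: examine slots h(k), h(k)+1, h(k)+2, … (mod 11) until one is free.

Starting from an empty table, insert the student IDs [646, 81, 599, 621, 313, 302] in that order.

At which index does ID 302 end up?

7

646 hashes to 8; slot 8 is free => place at 8.
81 hashes to 10; slot 10 is free => place at 10.
599 hashes to 4; slot 4 is free => place at 4.
621 hashes to 4; 4 taken => place at 5.
313 hashes to 4; 4,5 taken => place at 6.
302 hashes to 4; 4,5,6 taken => place at 7.
Table: [-, -, -, -, 599, 621, 313, 302, 646, -, 81]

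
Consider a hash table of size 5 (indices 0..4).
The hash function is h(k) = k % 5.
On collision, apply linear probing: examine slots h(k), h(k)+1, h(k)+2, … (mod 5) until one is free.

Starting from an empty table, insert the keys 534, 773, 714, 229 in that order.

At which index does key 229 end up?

534: h=4 => slot 4
773: h=3 => slot 3
714: h=4, probe 4,0 => slot 0
229: h=4, probe 4,0,1 => slot 1
Table: [714, 229, _, 773, 534]

1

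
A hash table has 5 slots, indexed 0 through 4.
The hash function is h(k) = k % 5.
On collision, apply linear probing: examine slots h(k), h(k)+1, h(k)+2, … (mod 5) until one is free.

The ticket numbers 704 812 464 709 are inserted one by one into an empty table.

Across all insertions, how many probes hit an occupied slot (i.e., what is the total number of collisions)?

Insert 704: h=4, slot 4 empty => index 4.
Insert 812: h=2, slot 2 empty => index 2.
Insert 464: h=4, slot 4 occupied => index 0.
Insert 709: h=4, slots 4,0 occupied => index 1.
Table: [464, 709, 812, ., 704]

3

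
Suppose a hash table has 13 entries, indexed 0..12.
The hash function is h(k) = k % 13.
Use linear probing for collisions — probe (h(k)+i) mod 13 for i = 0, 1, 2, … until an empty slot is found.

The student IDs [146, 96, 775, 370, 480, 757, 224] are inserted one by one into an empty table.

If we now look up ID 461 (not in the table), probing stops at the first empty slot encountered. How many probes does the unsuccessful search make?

146: h=3 → slot 3
96: h=5 → slot 5
775: h=8 → slot 8
370: h=6 → slot 6
480: h=12 → slot 12
757: h=3, probe 3,4 → slot 4
224: h=3, probe 3,4,5,6,7 → slot 7
Table: [_, _, _, 146, 757, 96, 370, 224, 775, _, _, _, 480]
Lookup 461: h=6, probe 6,7,8,9 → slot 9 empty, not found.

4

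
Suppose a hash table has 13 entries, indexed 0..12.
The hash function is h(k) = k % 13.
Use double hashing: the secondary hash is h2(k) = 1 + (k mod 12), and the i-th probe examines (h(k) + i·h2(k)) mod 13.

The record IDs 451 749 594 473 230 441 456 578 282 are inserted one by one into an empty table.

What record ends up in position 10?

451: h=9 -> slot 9
749: h=8 -> slot 8
594: h=9, h2=7, probe 9,3 -> slot 3
473: h=5 -> slot 5
230: h=9, h2=3, probe 9,12 -> slot 12
441: h=12, h2=10, probe 12,9,6 -> slot 6
456: h=1 -> slot 1
578: h=6, h2=3, probe 6,9,12,2 -> slot 2
282: h=9, h2=7, probe 9,3,10 -> slot 10
Table: [-, 456, 578, 594, -, 473, 441, -, 749, 451, 282, -, 230]

282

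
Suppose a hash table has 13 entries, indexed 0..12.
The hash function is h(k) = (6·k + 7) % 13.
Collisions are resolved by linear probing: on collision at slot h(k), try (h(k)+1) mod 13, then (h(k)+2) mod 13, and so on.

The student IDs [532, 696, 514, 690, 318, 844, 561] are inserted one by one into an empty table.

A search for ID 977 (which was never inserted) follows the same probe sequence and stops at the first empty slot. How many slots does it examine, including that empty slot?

532 hashes to 1; slot 1 is free → place at 1.
696 hashes to 10; slot 10 is free → place at 10.
514 hashes to 10; 10 taken → place at 11.
690 hashes to 0; slot 0 is free → place at 0.
318 hashes to 4; slot 4 is free → place at 4.
844 hashes to 1; 1 taken → place at 2.
561 hashes to 6; slot 6 is free → place at 6.
Table: [690, 532, 844, -, 318, -, 561, -, -, -, 696, 514, -]
Lookup 977: h=6, probe 6,7 → slot 7 empty, not found.

2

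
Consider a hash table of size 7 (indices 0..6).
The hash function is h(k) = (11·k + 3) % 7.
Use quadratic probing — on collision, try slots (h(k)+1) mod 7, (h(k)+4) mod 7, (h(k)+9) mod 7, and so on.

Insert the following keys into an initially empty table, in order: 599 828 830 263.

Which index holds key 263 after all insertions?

2

Insert 599: h=5, slot 5 empty => index 5.
Insert 828: h=4, slot 4 empty => index 4.
Insert 830: h=5, slot 5 occupied => index 6.
Insert 263: h=5, slots 5,6 occupied => index 2.
Table: [-, -, 263, -, 828, 599, 830]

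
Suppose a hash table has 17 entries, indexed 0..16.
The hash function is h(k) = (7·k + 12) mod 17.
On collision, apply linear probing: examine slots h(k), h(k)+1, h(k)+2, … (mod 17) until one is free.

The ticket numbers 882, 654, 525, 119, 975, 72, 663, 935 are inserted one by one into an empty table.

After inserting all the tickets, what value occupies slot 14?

882 hashes to 15; slot 15 is free -> place at 15.
654 hashes to 0; slot 0 is free -> place at 0.
525 hashes to 15; 15 taken -> place at 16.
119 hashes to 12; slot 12 is free -> place at 12.
975 hashes to 3; slot 3 is free -> place at 3.
72 hashes to 6; slot 6 is free -> place at 6.
663 hashes to 12; 12 taken -> place at 13.
935 hashes to 12; 12,13 taken -> place at 14.
Table: [654, _, _, 975, _, _, 72, _, _, _, _, _, 119, 663, 935, 882, 525]

935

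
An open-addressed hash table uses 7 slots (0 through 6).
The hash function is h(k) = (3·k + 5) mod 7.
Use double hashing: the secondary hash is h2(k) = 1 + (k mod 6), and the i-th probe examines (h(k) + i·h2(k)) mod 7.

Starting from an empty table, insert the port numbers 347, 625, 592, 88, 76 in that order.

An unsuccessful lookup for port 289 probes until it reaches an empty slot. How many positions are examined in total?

Insert 347: h=3, slot 3 empty → index 3.
Insert 625: h=4, slot 4 empty → index 4.
Insert 592: h=3, h2=5, slot 3 occupied → index 1.
Insert 88: h=3, h2=5, slots 3,1 occupied → index 6.
Insert 76: h=2, slot 2 empty → index 2.
Table: [∅, 592, 76, 347, 625, ∅, 88]
Lookup 289: h=4, h2=2, probe 4,6,1,3,5 → slot 5 empty, not found.

5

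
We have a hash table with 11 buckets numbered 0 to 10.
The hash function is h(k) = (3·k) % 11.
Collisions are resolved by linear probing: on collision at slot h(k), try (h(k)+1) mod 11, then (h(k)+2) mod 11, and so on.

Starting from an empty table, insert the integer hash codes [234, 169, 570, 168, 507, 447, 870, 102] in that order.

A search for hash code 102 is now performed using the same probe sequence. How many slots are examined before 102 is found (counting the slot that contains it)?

234: h=9 -> slot 9
169: h=1 -> slot 1
570: h=5 -> slot 5
168: h=9, probe 9,10 -> slot 10
507: h=3 -> slot 3
447: h=10, probe 10,0 -> slot 0
870: h=3, probe 3,4 -> slot 4
102: h=9, probe 9,10,0,1,2 -> slot 2
Table: [447, 169, 102, 507, 870, 570, —, —, —, 234, 168]
Lookup 102: h=9, probe 9,10,0,1,2 → found at 2.

5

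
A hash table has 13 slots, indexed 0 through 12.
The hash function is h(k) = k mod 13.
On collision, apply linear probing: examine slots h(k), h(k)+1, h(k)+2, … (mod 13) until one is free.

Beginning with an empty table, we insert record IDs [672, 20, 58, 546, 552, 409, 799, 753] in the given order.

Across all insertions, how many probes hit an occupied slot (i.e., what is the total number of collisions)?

672: h=9 -> slot 9
20: h=7 -> slot 7
58: h=6 -> slot 6
546: h=0 -> slot 0
552: h=6, probe 6,7,8 -> slot 8
409: h=6, probe 6,7,8,9,10 -> slot 10
799: h=6, probe 6,7,8,9,10,11 -> slot 11
753: h=12 -> slot 12
Table: [546, —, —, —, —, —, 58, 20, 552, 672, 409, 799, 753]

11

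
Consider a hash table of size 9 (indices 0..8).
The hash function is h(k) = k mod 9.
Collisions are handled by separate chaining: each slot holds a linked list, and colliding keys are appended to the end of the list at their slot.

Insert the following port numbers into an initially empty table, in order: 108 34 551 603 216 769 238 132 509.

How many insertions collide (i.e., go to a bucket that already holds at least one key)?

3

108 → bucket 0
34 → bucket 7
551 → bucket 2
603 → bucket 0 (collision)
216 → bucket 0 (collision)
769 → bucket 4
238 → bucket 4 (collision)
132 → bucket 6
509 → bucket 5
Final buckets:
0: 108 -> 603 -> 216
1: _
2: 551
3: _
4: 769 -> 238
5: 509
6: 132
7: 34
8: _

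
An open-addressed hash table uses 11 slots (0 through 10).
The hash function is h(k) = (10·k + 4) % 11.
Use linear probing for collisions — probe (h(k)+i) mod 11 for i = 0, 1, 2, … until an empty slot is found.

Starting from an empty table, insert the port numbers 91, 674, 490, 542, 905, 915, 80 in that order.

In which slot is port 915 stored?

5

91: h=1 => slot 1
674: h=1, probe 1,2 => slot 2
490: h=9 => slot 9
542: h=1, probe 1,2,3 => slot 3
905: h=1, probe 1,2,3,4 => slot 4
915: h=2, probe 2,3,4,5 => slot 5
80: h=1, probe 1,2,3,4,5,6 => slot 6
Table: [., 91, 674, 542, 905, 915, 80, ., ., 490, .]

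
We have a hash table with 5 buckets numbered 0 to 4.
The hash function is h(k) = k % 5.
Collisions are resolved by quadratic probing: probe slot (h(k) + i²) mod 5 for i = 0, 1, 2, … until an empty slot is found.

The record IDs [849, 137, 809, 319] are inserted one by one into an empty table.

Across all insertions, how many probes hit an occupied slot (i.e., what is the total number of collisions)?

3

849 hashes to 4; slot 4 is free → place at 4.
137 hashes to 2; slot 2 is free → place at 2.
809 hashes to 4; 4 taken → place at 0.
319 hashes to 4; 4,0 taken → place at 3.
Table: [809, ∅, 137, 319, 849]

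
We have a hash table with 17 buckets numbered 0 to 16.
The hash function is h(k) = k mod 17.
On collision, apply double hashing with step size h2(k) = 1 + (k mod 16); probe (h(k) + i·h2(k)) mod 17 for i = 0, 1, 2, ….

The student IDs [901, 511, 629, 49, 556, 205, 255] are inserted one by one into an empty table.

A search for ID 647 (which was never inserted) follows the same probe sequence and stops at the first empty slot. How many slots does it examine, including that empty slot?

4

Insert 901: h=0, slot 0 empty → index 0.
Insert 511: h=1, slot 1 empty → index 1.
Insert 629: h=0, h2=6, slot 0 occupied → index 6.
Insert 49: h=15, slot 15 empty → index 15.
Insert 556: h=12, slot 12 empty → index 12.
Insert 205: h=1, h2=14, slots 1,15,12 occupied → index 9.
Insert 255: h=0, h2=16, slot 0 occupied → index 16.
Table: [901, 511, -, -, -, -, 629, -, -, 205, -, -, 556, -, -, 49, 255]
Lookup 647: h=1, h2=8, probe 1,9,0,8 → slot 8 empty, not found.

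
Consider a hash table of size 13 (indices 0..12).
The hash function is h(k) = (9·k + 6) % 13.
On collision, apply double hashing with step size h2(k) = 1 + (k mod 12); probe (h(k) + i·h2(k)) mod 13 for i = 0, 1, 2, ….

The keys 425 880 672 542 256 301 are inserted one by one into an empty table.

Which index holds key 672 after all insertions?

10

425: h=9 -> slot 9
880: h=9, h2=5, probe 9,1 -> slot 1
672: h=9, h2=1, probe 9,10 -> slot 10
542: h=9, h2=3, probe 9,12 -> slot 12
256: h=9, h2=5, probe 9,1,6 -> slot 6
301: h=11 -> slot 11
Table: [∅, 880, ∅, ∅, ∅, ∅, 256, ∅, ∅, 425, 672, 301, 542]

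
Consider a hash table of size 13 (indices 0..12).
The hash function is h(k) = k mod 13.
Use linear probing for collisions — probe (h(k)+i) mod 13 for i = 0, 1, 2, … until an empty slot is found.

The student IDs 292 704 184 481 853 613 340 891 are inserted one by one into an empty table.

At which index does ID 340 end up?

5

292 hashes to 6; slot 6 is free => place at 6.
704 hashes to 2; slot 2 is free => place at 2.
184 hashes to 2; 2 taken => place at 3.
481 hashes to 0; slot 0 is free => place at 0.
853 hashes to 8; slot 8 is free => place at 8.
613 hashes to 2; 2,3 taken => place at 4.
340 hashes to 2; 2,3,4 taken => place at 5.
891 hashes to 7; slot 7 is free => place at 7.
Table: [481, -, 704, 184, 613, 340, 292, 891, 853, -, -, -, -]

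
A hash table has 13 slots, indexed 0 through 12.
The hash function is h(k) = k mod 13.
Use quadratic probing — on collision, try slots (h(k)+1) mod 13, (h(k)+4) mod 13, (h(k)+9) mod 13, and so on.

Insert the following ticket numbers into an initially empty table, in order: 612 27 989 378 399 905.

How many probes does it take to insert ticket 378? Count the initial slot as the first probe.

4

Insert 612: h=1, slot 1 empty => index 1.
Insert 27: h=1, slot 1 occupied => index 2.
Insert 989: h=1, slots 1,2 occupied => index 5.
Insert 378: h=1, slots 1,2,5 occupied => index 10.
Insert 399: h=9, slot 9 empty => index 9.
Insert 905: h=8, slot 8 empty => index 8.
Table: [—, 612, 27, —, —, 989, —, —, 905, 399, 378, —, —]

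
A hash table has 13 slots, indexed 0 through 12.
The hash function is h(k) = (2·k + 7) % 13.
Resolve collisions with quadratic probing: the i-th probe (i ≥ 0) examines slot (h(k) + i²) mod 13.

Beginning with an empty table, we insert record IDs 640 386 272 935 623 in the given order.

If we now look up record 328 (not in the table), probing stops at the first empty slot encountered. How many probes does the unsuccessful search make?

640 hashes to 0; slot 0 is free → place at 0.
386 hashes to 12; slot 12 is free → place at 12.
272 hashes to 5; slot 5 is free → place at 5.
935 hashes to 5; 5 taken → place at 6.
623 hashes to 5; 5,6 taken → place at 9.
Table: [640, ∅, ∅, ∅, ∅, 272, 935, ∅, ∅, 623, ∅, ∅, 386]
Lookup 328: h=0, probe 0,1 → slot 1 empty, not found.

2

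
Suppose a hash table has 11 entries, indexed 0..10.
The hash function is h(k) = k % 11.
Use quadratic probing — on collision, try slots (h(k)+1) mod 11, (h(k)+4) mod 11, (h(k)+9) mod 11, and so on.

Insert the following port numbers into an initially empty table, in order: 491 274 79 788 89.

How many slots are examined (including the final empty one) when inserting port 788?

Insert 491: h=7, slot 7 empty → index 7.
Insert 274: h=10, slot 10 empty → index 10.
Insert 79: h=2, slot 2 empty → index 2.
Insert 788: h=7, slot 7 occupied → index 8.
Insert 89: h=1, slot 1 empty → index 1.
Table: [—, 89, 79, —, —, —, —, 491, 788, —, 274]

2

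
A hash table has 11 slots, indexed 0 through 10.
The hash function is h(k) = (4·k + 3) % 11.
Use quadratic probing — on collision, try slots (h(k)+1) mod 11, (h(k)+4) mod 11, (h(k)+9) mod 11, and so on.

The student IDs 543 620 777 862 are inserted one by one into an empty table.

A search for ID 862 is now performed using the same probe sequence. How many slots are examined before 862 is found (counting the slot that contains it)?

3

543: h=8 => slot 8
620: h=8, probe 8,9 => slot 9
777: h=9, probe 9,10 => slot 10
862: h=8, probe 8,9,1 => slot 1
Table: [—, 862, —, —, —, —, —, —, 543, 620, 777]
Lookup 862: h=8, probe 8,9,1 → found at 1.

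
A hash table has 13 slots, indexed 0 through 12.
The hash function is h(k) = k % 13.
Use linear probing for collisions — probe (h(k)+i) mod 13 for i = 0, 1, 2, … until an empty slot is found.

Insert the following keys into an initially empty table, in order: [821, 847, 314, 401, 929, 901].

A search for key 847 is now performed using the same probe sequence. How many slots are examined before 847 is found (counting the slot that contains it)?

2

Insert 821: h=2, slot 2 empty → index 2.
Insert 847: h=2, slot 2 occupied → index 3.
Insert 314: h=2, slots 2,3 occupied → index 4.
Insert 401: h=11, slot 11 empty → index 11.
Insert 929: h=6, slot 6 empty → index 6.
Insert 901: h=4, slot 4 occupied → index 5.
Table: [_, _, 821, 847, 314, 901, 929, _, _, _, _, 401, _]
Lookup 847: h=2, probe 2,3 → found at 3.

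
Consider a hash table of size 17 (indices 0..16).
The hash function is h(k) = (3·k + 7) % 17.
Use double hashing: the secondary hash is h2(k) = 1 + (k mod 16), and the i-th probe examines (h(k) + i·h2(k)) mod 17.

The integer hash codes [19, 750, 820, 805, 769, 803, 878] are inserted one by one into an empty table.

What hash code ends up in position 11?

750

19 hashes to 13; slot 13 is free -> place at 13.
750 hashes to 13, h2=15; 13 taken -> place at 11.
820 hashes to 2; slot 2 is free -> place at 2.
805 hashes to 8; slot 8 is free -> place at 8.
769 hashes to 2, h2=2; 2 taken -> place at 4.
803 hashes to 2, h2=4; 2 taken -> place at 6.
878 hashes to 6, h2=15; 6,4,2 taken -> place at 0.
Table: [878, _, 820, _, 769, _, 803, _, 805, _, _, 750, _, 19, _, _, _]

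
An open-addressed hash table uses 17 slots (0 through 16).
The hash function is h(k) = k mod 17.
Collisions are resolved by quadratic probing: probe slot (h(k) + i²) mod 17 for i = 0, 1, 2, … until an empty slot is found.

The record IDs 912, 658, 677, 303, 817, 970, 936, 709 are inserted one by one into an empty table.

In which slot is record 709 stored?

13

Insert 912: h=11, slot 11 empty → index 11.
Insert 658: h=12, slot 12 empty → index 12.
Insert 677: h=14, slot 14 empty → index 14.
Insert 303: h=14, slot 14 occupied → index 15.
Insert 817: h=1, slot 1 empty → index 1.
Insert 970: h=1, slot 1 occupied → index 2.
Insert 936: h=1, slots 1,2 occupied → index 5.
Insert 709: h=12, slot 12 occupied → index 13.
Table: [—, 817, 970, —, —, 936, —, —, —, —, —, 912, 658, 709, 677, 303, —]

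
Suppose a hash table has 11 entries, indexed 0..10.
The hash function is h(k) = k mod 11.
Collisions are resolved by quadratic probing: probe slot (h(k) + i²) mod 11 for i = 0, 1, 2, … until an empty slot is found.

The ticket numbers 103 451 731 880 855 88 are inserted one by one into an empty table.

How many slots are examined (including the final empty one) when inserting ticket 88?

103 hashes to 4; slot 4 is free -> place at 4.
451 hashes to 0; slot 0 is free -> place at 0.
731 hashes to 5; slot 5 is free -> place at 5.
880 hashes to 0; 0 taken -> place at 1.
855 hashes to 8; slot 8 is free -> place at 8.
88 hashes to 0; 0,1,4 taken -> place at 9.
Table: [451, 880, ∅, ∅, 103, 731, ∅, ∅, 855, 88, ∅]

4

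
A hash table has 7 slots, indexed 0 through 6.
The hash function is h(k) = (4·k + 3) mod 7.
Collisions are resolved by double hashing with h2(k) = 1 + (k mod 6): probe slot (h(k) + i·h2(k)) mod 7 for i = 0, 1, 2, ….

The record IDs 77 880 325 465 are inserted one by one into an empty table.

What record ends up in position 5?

465

Insert 77: h=3, slot 3 empty → index 3.
Insert 880: h=2, slot 2 empty → index 2.
Insert 325: h=1, slot 1 empty → index 1.
Insert 465: h=1, h2=4, slot 1 occupied → index 5.
Table: [_, 325, 880, 77, _, 465, _]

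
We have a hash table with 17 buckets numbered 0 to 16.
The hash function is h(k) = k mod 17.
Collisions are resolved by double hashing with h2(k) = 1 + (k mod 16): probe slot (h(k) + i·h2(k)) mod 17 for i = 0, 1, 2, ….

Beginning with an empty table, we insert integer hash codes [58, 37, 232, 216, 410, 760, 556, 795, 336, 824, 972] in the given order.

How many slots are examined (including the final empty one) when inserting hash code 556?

2

Insert 58: h=7, slot 7 empty -> index 7.
Insert 37: h=3, slot 3 empty -> index 3.
Insert 232: h=11, slot 11 empty -> index 11.
Insert 216: h=12, slot 12 empty -> index 12.
Insert 410: h=2, slot 2 empty -> index 2.
Insert 760: h=12, h2=9, slot 12 occupied -> index 4.
Insert 556: h=12, h2=13, slot 12 occupied -> index 8.
Insert 795: h=13, slot 13 empty -> index 13.
Insert 336: h=13, h2=1, slot 13 occupied -> index 14.
Insert 824: h=8, h2=9, slot 8 occupied -> index 0.
Insert 972: h=3, h2=13, slot 3 occupied -> index 16.
Table: [824, ., 410, 37, 760, ., ., 58, 556, ., ., 232, 216, 795, 336, ., 972]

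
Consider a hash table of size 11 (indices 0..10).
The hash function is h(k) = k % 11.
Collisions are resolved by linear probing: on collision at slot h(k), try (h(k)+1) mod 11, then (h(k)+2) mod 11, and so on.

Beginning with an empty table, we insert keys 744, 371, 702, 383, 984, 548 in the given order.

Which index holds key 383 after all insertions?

Insert 744: h=7, slot 7 empty => index 7.
Insert 371: h=8, slot 8 empty => index 8.
Insert 702: h=9, slot 9 empty => index 9.
Insert 383: h=9, slot 9 occupied => index 10.
Insert 984: h=5, slot 5 empty => index 5.
Insert 548: h=9, slots 9,10 occupied => index 0.
Table: [548, ., ., ., ., 984, ., 744, 371, 702, 383]

10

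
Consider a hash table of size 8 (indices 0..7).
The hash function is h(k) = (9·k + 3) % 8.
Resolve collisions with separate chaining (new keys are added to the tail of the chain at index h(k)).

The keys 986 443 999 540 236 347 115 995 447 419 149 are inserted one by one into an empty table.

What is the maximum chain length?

986 → bucket 5
443 → bucket 6
999 → bucket 2
540 → bucket 7
236 → bucket 7 (collision)
347 → bucket 6 (collision)
115 → bucket 6 (collision)
995 → bucket 6 (collision)
447 → bucket 2 (collision)
419 → bucket 6 (collision)
149 → bucket 0
Final buckets:
0: 149
1: —
2: 999 -> 447
3: —
4: —
5: 986
6: 443 -> 347 -> 115 -> 995 -> 419
7: 540 -> 236

5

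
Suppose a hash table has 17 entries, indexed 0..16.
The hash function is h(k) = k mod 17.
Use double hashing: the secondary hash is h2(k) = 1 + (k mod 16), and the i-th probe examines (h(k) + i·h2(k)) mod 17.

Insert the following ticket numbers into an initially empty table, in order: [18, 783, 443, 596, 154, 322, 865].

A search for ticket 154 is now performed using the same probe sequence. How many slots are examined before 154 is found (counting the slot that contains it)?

2

18: h=1 -> slot 1
783: h=1, h2=16, probe 1,0 -> slot 0
443: h=1, h2=12, probe 1,13 -> slot 13
596: h=1, h2=5, probe 1,6 -> slot 6
154: h=1, h2=11, probe 1,12 -> slot 12
322: h=16 -> slot 16
865: h=15 -> slot 15
Table: [783, 18, _, _, _, _, 596, _, _, _, _, _, 154, 443, _, 865, 322]
Lookup 154: h=1, h2=11, probe 1,12 → found at 12.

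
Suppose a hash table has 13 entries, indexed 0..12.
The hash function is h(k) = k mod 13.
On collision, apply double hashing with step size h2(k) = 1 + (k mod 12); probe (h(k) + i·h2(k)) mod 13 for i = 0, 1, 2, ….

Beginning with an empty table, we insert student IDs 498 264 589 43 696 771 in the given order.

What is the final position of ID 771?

8

498 hashes to 4; slot 4 is free -> place at 4.
264 hashes to 4, h2=1; 4 taken -> place at 5.
589 hashes to 4, h2=2; 4 taken -> place at 6.
43 hashes to 4, h2=8; 4 taken -> place at 12.
696 hashes to 7; slot 7 is free -> place at 7.
771 hashes to 4, h2=4; 4 taken -> place at 8.
Table: [-, -, -, -, 498, 264, 589, 696, 771, -, -, -, 43]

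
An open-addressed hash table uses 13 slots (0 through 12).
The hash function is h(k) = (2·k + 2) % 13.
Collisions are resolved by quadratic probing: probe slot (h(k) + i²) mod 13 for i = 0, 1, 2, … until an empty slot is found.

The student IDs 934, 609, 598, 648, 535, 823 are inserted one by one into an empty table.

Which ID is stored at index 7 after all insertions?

Insert 934: h=11, slot 11 empty → index 11.
Insert 609: h=11, slot 11 occupied → index 12.
Insert 598: h=2, slot 2 empty → index 2.
Insert 648: h=11, slots 11,12,2 occupied → index 7.
Insert 535: h=6, slot 6 empty → index 6.
Insert 823: h=10, slot 10 empty → index 10.
Table: [—, —, 598, —, —, —, 535, 648, —, —, 823, 934, 609]

648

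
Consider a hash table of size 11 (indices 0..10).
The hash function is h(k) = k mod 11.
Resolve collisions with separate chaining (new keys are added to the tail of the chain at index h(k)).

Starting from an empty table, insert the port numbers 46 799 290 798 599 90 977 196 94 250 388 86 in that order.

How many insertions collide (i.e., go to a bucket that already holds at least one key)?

4

46 -> bucket 2
799 -> bucket 7
290 -> bucket 4
798 -> bucket 6
599 -> bucket 5
90 -> bucket 2 (collision)
977 -> bucket 9
196 -> bucket 9 (collision)
94 -> bucket 6 (collision)
250 -> bucket 8
388 -> bucket 3
86 -> bucket 9 (collision)
Final buckets:
0: -
1: -
2: 46 -> 90
3: 388
4: 290
5: 599
6: 798 -> 94
7: 799
8: 250
9: 977 -> 196 -> 86
10: -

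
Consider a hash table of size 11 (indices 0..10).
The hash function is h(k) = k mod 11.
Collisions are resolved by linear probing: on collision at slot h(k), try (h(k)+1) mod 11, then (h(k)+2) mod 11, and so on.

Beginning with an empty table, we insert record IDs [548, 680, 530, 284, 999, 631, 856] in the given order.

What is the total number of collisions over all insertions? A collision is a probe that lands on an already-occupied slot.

11

548: h=9 → slot 9
680: h=9, probe 9,10 → slot 10
530: h=2 → slot 2
284: h=9, probe 9,10,0 → slot 0
999: h=9, probe 9,10,0,1 → slot 1
631: h=4 → slot 4
856: h=9, probe 9,10,0,1,2,3 → slot 3
Table: [284, 999, 530, 856, 631, -, -, -, -, 548, 680]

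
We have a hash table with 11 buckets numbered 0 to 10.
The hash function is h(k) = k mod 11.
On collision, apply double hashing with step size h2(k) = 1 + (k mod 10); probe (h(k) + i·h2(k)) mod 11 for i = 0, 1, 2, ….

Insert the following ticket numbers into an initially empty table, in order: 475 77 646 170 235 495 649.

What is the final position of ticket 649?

10

475: h=2 -> slot 2
77: h=0 -> slot 0
646: h=8 -> slot 8
170: h=5 -> slot 5
235: h=4 -> slot 4
495: h=0, h2=6, probe 0,6 -> slot 6
649: h=0, h2=10, probe 0,10 -> slot 10
Table: [77, -, 475, -, 235, 170, 495, -, 646, -, 649]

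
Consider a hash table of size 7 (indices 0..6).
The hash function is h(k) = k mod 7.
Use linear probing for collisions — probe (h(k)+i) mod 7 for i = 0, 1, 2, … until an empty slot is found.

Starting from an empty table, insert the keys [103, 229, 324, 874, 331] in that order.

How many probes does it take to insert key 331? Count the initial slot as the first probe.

Insert 103: h=5, slot 5 empty → index 5.
Insert 229: h=5, slot 5 occupied → index 6.
Insert 324: h=2, slot 2 empty → index 2.
Insert 874: h=6, slot 6 occupied → index 0.
Insert 331: h=2, slot 2 occupied → index 3.
Table: [874, _, 324, 331, _, 103, 229]

2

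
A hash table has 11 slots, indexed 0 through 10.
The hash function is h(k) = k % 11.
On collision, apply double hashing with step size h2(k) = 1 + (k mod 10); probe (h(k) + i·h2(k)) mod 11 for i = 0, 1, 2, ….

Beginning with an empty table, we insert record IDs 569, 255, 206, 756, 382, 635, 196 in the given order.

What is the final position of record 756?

569 hashes to 8; slot 8 is free -> place at 8.
255 hashes to 2; slot 2 is free -> place at 2.
206 hashes to 8, h2=7; 8 taken -> place at 4.
756 hashes to 8, h2=7; 8,4 taken -> place at 0.
382 hashes to 8, h2=3; 8,0 taken -> place at 3.
635 hashes to 8, h2=6; 8,3 taken -> place at 9.
196 hashes to 9, h2=7; 9 taken -> place at 5.
Table: [756, —, 255, 382, 206, 196, —, —, 569, 635, —]

0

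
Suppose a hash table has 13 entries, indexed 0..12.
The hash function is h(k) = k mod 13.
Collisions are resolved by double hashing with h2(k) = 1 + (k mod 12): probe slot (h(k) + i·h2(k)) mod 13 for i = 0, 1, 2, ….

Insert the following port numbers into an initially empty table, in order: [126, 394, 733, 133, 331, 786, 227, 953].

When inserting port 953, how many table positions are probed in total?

2

126 hashes to 9; slot 9 is free => place at 9.
394 hashes to 4; slot 4 is free => place at 4.
733 hashes to 5; slot 5 is free => place at 5.
133 hashes to 3; slot 3 is free => place at 3.
331 hashes to 6; slot 6 is free => place at 6.
786 hashes to 6, h2=7; 6 taken => place at 0.
227 hashes to 6, h2=12; 6,5,4,3 taken => place at 2.
953 hashes to 4, h2=6; 4 taken => place at 10.
Table: [786, -, 227, 133, 394, 733, 331, -, -, 126, 953, -, -]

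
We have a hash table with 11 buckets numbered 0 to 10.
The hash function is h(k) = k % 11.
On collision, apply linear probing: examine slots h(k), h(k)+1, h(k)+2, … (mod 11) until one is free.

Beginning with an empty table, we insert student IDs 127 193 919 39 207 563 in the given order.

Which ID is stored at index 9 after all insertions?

39

Insert 127: h=6, slot 6 empty => index 6.
Insert 193: h=6, slot 6 occupied => index 7.
Insert 919: h=6, slots 6,7 occupied => index 8.
Insert 39: h=6, slots 6,7,8 occupied => index 9.
Insert 207: h=9, slot 9 occupied => index 10.
Insert 563: h=2, slot 2 empty => index 2.
Table: [-, -, 563, -, -, -, 127, 193, 919, 39, 207]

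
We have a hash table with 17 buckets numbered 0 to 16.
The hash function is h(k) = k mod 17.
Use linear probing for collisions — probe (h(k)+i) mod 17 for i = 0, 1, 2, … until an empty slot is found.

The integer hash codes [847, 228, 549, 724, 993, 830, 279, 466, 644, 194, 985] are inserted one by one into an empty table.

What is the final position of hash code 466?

847 hashes to 14; slot 14 is free => place at 14.
228 hashes to 7; slot 7 is free => place at 7.
549 hashes to 5; slot 5 is free => place at 5.
724 hashes to 10; slot 10 is free => place at 10.
993 hashes to 7; 7 taken => place at 8.
830 hashes to 14; 14 taken => place at 15.
279 hashes to 7; 7,8 taken => place at 9.
466 hashes to 7; 7,8,9,10 taken => place at 11.
644 hashes to 15; 15 taken => place at 16.
194 hashes to 7; 7,8,9,10,11 taken => place at 12.
985 hashes to 16; 16 taken => place at 0.
Table: [985, ., ., ., ., 549, ., 228, 993, 279, 724, 466, 194, ., 847, 830, 644]

11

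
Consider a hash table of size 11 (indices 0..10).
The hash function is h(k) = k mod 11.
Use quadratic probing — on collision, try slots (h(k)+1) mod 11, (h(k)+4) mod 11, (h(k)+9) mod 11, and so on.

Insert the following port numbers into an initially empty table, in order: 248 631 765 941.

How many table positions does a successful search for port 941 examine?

3

248 hashes to 6; slot 6 is free => place at 6.
631 hashes to 4; slot 4 is free => place at 4.
765 hashes to 6; 6 taken => place at 7.
941 hashes to 6; 6,7 taken => place at 10.
Table: [-, -, -, -, 631, -, 248, 765, -, -, 941]
Lookup 941: h=6, probe 6,7,10 → found at 10.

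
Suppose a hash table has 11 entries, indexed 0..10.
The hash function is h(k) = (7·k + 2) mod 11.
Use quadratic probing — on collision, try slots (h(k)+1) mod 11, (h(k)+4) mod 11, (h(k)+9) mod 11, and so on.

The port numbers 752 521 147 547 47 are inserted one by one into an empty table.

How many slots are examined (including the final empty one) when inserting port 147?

3

752 hashes to 8; slot 8 is free => place at 8.
521 hashes to 8; 8 taken => place at 9.
147 hashes to 8; 8,9 taken => place at 1.
547 hashes to 3; slot 3 is free => place at 3.
47 hashes to 1; 1 taken => place at 2.
Table: [—, 147, 47, 547, —, —, —, —, 752, 521, —]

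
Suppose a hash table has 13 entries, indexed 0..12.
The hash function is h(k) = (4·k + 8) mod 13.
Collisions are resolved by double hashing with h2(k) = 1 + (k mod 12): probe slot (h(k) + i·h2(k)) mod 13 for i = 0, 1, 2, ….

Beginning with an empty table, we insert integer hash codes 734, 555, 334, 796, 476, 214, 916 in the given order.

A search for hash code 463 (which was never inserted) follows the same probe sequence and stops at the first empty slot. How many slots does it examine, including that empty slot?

734 hashes to 6; slot 6 is free → place at 6.
555 hashes to 5; slot 5 is free → place at 5.
334 hashes to 5, h2=11; 5 taken → place at 3.
796 hashes to 7; slot 7 is free → place at 7.
476 hashes to 1; slot 1 is free → place at 1.
214 hashes to 6, h2=11; 6 taken → place at 4.
916 hashes to 6, h2=5; 6 taken → place at 11.
Table: [., 476, ., 334, 214, 555, 734, 796, ., ., ., 916, .]
Lookup 463: h=1, h2=8, probe 1,9 → slot 9 empty, not found.

2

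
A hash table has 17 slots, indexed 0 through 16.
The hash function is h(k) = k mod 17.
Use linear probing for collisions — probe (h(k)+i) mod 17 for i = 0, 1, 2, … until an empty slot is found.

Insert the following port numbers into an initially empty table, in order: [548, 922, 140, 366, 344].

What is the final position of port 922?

5

548: h=4 => slot 4
922: h=4, probe 4,5 => slot 5
140: h=4, probe 4,5,6 => slot 6
366: h=9 => slot 9
344: h=4, probe 4,5,6,7 => slot 7
Table: [., ., ., ., 548, 922, 140, 344, ., 366, ., ., ., ., ., ., .]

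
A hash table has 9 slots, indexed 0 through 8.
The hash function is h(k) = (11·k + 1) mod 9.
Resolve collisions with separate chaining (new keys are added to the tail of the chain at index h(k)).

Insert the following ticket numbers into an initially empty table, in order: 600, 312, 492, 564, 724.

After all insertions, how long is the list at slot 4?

Insert 600: h=4, bucket 4 empty → new chain.
Insert 312: h=4, bucket 4 nonempty → append to chain.
Insert 492: h=4, bucket 4 nonempty → append to chain.
Insert 564: h=4, bucket 4 nonempty → append to chain.
Insert 724: h=0, bucket 0 empty → new chain.
Final buckets:
0: 724
1: ∅
2: ∅
3: ∅
4: 600 -> 312 -> 492 -> 564
5: ∅
6: ∅
7: ∅
8: ∅

4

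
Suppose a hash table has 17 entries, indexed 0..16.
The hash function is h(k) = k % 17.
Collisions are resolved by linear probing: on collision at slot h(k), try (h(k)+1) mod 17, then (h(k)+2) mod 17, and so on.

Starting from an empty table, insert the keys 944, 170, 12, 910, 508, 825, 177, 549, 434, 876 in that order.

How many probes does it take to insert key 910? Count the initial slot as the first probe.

2

944: h=9 => slot 9
170: h=0 => slot 0
12: h=12 => slot 12
910: h=9, probe 9,10 => slot 10
508: h=15 => slot 15
825: h=9, probe 9,10,11 => slot 11
177: h=7 => slot 7
549: h=5 => slot 5
434: h=9, probe 9,10,11,12,13 => slot 13
876: h=9, probe 9,10,11,12,13,14 => slot 14
Table: [170, ., ., ., ., 549, ., 177, ., 944, 910, 825, 12, 434, 876, 508, .]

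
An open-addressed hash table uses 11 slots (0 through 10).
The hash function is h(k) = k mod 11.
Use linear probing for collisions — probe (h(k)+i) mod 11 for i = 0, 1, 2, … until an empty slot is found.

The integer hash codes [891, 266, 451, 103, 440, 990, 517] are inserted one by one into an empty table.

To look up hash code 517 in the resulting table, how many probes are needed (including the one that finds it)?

891: h=0 => slot 0
266: h=2 => slot 2
451: h=0, probe 0,1 => slot 1
103: h=4 => slot 4
440: h=0, probe 0,1,2,3 => slot 3
990: h=0, probe 0,1,2,3,4,5 => slot 5
517: h=0, probe 0,1,2,3,4,5,6 => slot 6
Table: [891, 451, 266, 440, 103, 990, 517, ., ., ., .]
Lookup 517: h=0, probe 0,1,2,3,4,5,6 → found at 6.

7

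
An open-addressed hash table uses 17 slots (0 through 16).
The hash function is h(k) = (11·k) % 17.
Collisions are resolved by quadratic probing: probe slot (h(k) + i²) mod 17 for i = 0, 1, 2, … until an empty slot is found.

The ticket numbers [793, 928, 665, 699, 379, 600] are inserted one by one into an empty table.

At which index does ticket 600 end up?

13

793: h=2 => slot 2
928: h=8 => slot 8
665: h=5 => slot 5
699: h=5, probe 5,6 => slot 6
379: h=4 => slot 4
600: h=4, probe 4,5,8,13 => slot 13
Table: [—, —, 793, —, 379, 665, 699, —, 928, —, —, —, —, 600, —, —, —]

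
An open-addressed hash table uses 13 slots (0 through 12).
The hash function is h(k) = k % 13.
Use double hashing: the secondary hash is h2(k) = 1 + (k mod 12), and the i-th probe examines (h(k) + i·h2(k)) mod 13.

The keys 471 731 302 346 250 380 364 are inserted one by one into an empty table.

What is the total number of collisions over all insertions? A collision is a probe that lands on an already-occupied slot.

471: h=3 -> slot 3
731: h=3, h2=12, probe 3,2 -> slot 2
302: h=3, h2=3, probe 3,6 -> slot 6
346: h=8 -> slot 8
250: h=3, h2=11, probe 3,1 -> slot 1
380: h=3, h2=9, probe 3,12 -> slot 12
364: h=0 -> slot 0
Table: [364, 250, 731, 471, -, -, 302, -, 346, -, -, -, 380]

4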